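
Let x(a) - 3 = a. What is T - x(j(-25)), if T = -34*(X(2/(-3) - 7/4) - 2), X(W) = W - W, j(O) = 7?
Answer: 58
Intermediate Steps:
x(a) = 3 + a
X(W) = 0
T = 68 (T = -34*(0 - 2) = -34*(-2) = 68)
T - x(j(-25)) = 68 - (3 + 7) = 68 - 1*10 = 68 - 10 = 58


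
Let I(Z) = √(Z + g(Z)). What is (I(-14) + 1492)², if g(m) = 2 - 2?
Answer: (1492 + I*√14)² ≈ 2.226e+6 + 1.117e+4*I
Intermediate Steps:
g(m) = 0
I(Z) = √Z (I(Z) = √(Z + 0) = √Z)
(I(-14) + 1492)² = (√(-14) + 1492)² = (I*√14 + 1492)² = (1492 + I*√14)²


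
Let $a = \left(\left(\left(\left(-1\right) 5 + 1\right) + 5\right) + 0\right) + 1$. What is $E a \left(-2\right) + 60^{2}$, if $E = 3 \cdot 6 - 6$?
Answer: $3552$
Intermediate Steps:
$a = 2$ ($a = \left(\left(\left(-5 + 1\right) + 5\right) + 0\right) + 1 = \left(\left(-4 + 5\right) + 0\right) + 1 = \left(1 + 0\right) + 1 = 1 + 1 = 2$)
$E = 12$ ($E = 18 - 6 = 12$)
$E a \left(-2\right) + 60^{2} = 12 \cdot 2 \left(-2\right) + 60^{2} = 24 \left(-2\right) + 3600 = -48 + 3600 = 3552$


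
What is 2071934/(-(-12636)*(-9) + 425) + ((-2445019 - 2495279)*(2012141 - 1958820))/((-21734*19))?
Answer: 14922275810882089/23393184427 ≈ 6.3789e+5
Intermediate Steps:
2071934/(-(-12636)*(-9) + 425) + ((-2445019 - 2495279)*(2012141 - 1958820))/((-21734*19)) = 2071934/(-972*117 + 425) - 4940298*53321/(-412946) = 2071934/(-113724 + 425) - 263421629658*(-1/412946) = 2071934/(-113299) + 131710814829/206473 = 2071934*(-1/113299) + 131710814829/206473 = -2071934/113299 + 131710814829/206473 = 14922275810882089/23393184427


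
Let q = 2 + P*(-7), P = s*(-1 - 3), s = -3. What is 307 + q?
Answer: 225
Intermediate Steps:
P = 12 (P = -3*(-1 - 3) = -3*(-4) = 12)
q = -82 (q = 2 + 12*(-7) = 2 - 84 = -82)
307 + q = 307 - 82 = 225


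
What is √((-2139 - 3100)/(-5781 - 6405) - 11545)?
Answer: I*√190483605374/4062 ≈ 107.45*I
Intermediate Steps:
√((-2139 - 3100)/(-5781 - 6405) - 11545) = √(-5239/(-12186) - 11545) = √(-5239*(-1/12186) - 11545) = √(5239/12186 - 11545) = √(-140682131/12186) = I*√190483605374/4062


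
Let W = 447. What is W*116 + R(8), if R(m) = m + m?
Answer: 51868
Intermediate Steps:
R(m) = 2*m
W*116 + R(8) = 447*116 + 2*8 = 51852 + 16 = 51868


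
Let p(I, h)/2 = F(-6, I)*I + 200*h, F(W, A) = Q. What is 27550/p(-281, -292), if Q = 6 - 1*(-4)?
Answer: -2755/12242 ≈ -0.22504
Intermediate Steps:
Q = 10 (Q = 6 + 4 = 10)
F(W, A) = 10
p(I, h) = 20*I + 400*h (p(I, h) = 2*(10*I + 200*h) = 20*I + 400*h)
27550/p(-281, -292) = 27550/(20*(-281) + 400*(-292)) = 27550/(-5620 - 116800) = 27550/(-122420) = 27550*(-1/122420) = -2755/12242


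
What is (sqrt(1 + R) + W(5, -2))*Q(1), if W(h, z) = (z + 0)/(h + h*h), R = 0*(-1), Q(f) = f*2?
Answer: 28/15 ≈ 1.8667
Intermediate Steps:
Q(f) = 2*f
R = 0
W(h, z) = z/(h + h**2)
(sqrt(1 + R) + W(5, -2))*Q(1) = (sqrt(1 + 0) - 2/(5*(1 + 5)))*(2*1) = (sqrt(1) - 2*1/5/6)*2 = (1 - 2*1/5*1/6)*2 = (1 - 1/15)*2 = (14/15)*2 = 28/15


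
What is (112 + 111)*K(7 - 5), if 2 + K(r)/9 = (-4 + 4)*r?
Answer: -4014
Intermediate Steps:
K(r) = -18 (K(r) = -18 + 9*((-4 + 4)*r) = -18 + 9*(0*r) = -18 + 9*0 = -18 + 0 = -18)
(112 + 111)*K(7 - 5) = (112 + 111)*(-18) = 223*(-18) = -4014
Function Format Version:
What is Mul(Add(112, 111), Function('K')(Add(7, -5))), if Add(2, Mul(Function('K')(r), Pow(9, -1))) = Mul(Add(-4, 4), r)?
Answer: -4014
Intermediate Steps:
Function('K')(r) = -18 (Function('K')(r) = Add(-18, Mul(9, Mul(Add(-4, 4), r))) = Add(-18, Mul(9, Mul(0, r))) = Add(-18, Mul(9, 0)) = Add(-18, 0) = -18)
Mul(Add(112, 111), Function('K')(Add(7, -5))) = Mul(Add(112, 111), -18) = Mul(223, -18) = -4014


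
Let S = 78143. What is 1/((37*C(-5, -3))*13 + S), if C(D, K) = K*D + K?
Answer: 1/83915 ≈ 1.1917e-5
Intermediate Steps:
C(D, K) = K + D*K (C(D, K) = D*K + K = K + D*K)
1/((37*C(-5, -3))*13 + S) = 1/((37*(-3*(1 - 5)))*13 + 78143) = 1/((37*(-3*(-4)))*13 + 78143) = 1/((37*12)*13 + 78143) = 1/(444*13 + 78143) = 1/(5772 + 78143) = 1/83915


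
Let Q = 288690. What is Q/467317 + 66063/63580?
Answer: 49227273171/29712014860 ≈ 1.6568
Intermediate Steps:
Q/467317 + 66063/63580 = 288690/467317 + 66063/63580 = 49227273171/29712014860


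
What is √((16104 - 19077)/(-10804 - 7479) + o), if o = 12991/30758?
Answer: √1094609675490422/43257578 ≈ 0.76483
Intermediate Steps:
o = 12991/30758 (o = 12991*(1/30758) = 12991/30758 ≈ 0.42236)
√((16104 - 19077)/(-10804 - 7479) + o) = √((16104 - 19077)/(-10804 - 7479) + 12991/30758) = √(-2973/(-18283) + 12991/30758) = √(-2973*(-1/18283) + 12991/30758) = √(2973/18283 + 12991/30758) = √(328957987/562348514) = √1094609675490422/43257578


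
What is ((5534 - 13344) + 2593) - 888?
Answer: -6105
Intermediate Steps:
((5534 - 13344) + 2593) - 888 = (-7810 + 2593) - 888 = -5217 - 888 = -6105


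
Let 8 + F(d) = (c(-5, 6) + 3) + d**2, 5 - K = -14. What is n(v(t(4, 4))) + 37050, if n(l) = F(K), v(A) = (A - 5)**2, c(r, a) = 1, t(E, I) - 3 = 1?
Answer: 37407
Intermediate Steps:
K = 19 (K = 5 - 1*(-14) = 5 + 14 = 19)
t(E, I) = 4 (t(E, I) = 3 + 1 = 4)
F(d) = -4 + d**2 (F(d) = -8 + ((1 + 3) + d**2) = -8 + (4 + d**2) = -4 + d**2)
v(A) = (-5 + A)**2
n(l) = 357 (n(l) = -4 + 19**2 = -4 + 361 = 357)
n(v(t(4, 4))) + 37050 = 357 + 37050 = 37407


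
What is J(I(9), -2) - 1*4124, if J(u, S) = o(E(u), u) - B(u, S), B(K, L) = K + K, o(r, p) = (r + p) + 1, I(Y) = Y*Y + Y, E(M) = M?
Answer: -4123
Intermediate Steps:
I(Y) = Y + Y² (I(Y) = Y² + Y = Y + Y²)
o(r, p) = 1 + p + r (o(r, p) = (p + r) + 1 = 1 + p + r)
B(K, L) = 2*K
J(u, S) = 1 (J(u, S) = (1 + u + u) - 2*u = (1 + 2*u) - 2*u = 1)
J(I(9), -2) - 1*4124 = 1 - 1*4124 = 1 - 4124 = -4123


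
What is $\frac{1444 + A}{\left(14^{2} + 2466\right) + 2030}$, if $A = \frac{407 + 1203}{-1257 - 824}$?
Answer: $\frac{500559}{1627342} \approx 0.30759$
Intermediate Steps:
$A = - \frac{1610}{2081}$ ($A = \frac{1610}{-2081} = 1610 \left(- \frac{1}{2081}\right) = - \frac{1610}{2081} \approx -0.77367$)
$\frac{1444 + A}{\left(14^{2} + 2466\right) + 2030} = \frac{1444 - \frac{1610}{2081}}{\left(14^{2} + 2466\right) + 2030} = \frac{3003354}{2081 \left(\left(196 + 2466\right) + 2030\right)} = \frac{3003354}{2081 \left(2662 + 2030\right)} = \frac{3003354}{2081 \cdot 4692} = \frac{3003354}{2081} \cdot \frac{1}{4692} = \frac{500559}{1627342}$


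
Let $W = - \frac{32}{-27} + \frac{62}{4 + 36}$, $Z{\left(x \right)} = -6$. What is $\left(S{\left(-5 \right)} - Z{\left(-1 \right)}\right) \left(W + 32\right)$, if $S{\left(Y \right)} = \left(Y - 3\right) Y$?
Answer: $\frac{431411}{270} \approx 1597.8$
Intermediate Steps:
$S{\left(Y \right)} = Y \left(-3 + Y\right)$ ($S{\left(Y \right)} = \left(-3 + Y\right) Y = Y \left(-3 + Y\right)$)
$W = \frac{1477}{540}$ ($W = \left(-32\right) \left(- \frac{1}{27}\right) + \frac{62}{40} = \frac{32}{27} + 62 \cdot \frac{1}{40} = \frac{32}{27} + \frac{31}{20} = \frac{1477}{540} \approx 2.7352$)
$\left(S{\left(-5 \right)} - Z{\left(-1 \right)}\right) \left(W + 32\right) = \left(- 5 \left(-3 - 5\right) - -6\right) \left(\frac{1477}{540} + 32\right) = \left(\left(-5\right) \left(-8\right) + 6\right) \frac{18757}{540} = \left(40 + 6\right) \frac{18757}{540} = 46 \cdot \frac{18757}{540} = \frac{431411}{270}$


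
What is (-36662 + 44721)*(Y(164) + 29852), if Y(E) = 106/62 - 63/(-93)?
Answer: 7458491674/31 ≈ 2.4060e+8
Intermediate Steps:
Y(E) = 74/31 (Y(E) = 106*(1/62) - 63*(-1/93) = 53/31 + 21/31 = 74/31)
(-36662 + 44721)*(Y(164) + 29852) = (-36662 + 44721)*(74/31 + 29852) = 8059*(925486/31) = 7458491674/31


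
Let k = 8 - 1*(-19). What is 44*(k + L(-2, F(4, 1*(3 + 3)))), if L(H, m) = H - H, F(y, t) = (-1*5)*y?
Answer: 1188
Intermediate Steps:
F(y, t) = -5*y
k = 27 (k = 8 + 19 = 27)
L(H, m) = 0
44*(k + L(-2, F(4, 1*(3 + 3)))) = 44*(27 + 0) = 44*27 = 1188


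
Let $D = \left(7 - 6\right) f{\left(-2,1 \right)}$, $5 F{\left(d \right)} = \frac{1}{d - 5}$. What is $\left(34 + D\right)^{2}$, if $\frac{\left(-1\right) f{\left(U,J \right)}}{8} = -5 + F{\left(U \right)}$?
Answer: $\frac{6749604}{1225} \approx 5509.9$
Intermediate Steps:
$F{\left(d \right)} = \frac{1}{5 \left(-5 + d\right)}$ ($F{\left(d \right)} = \frac{1}{5 \left(d - 5\right)} = \frac{1}{5 \left(-5 + d\right)}$)
$f{\left(U,J \right)} = 40 - \frac{8}{5 \left(-5 + U\right)}$ ($f{\left(U,J \right)} = - 8 \left(-5 + \frac{1}{5 \left(-5 + U\right)}\right) = 40 - \frac{8}{5 \left(-5 + U\right)}$)
$D = \frac{1408}{35}$ ($D = \left(7 - 6\right) \frac{8 \left(-126 + 25 \left(-2\right)\right)}{5 \left(-5 - 2\right)} = 1 \frac{8 \left(-126 - 50\right)}{5 \left(-7\right)} = 1 \cdot \frac{8}{5} \left(- \frac{1}{7}\right) \left(-176\right) = 1 \cdot \frac{1408}{35} = \frac{1408}{35} \approx 40.229$)
$\left(34 + D\right)^{2} = \left(34 + \frac{1408}{35}\right)^{2} = \left(\frac{2598}{35}\right)^{2} = \frac{6749604}{1225}$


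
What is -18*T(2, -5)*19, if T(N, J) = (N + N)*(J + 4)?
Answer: 1368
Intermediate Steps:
T(N, J) = 2*N*(4 + J) (T(N, J) = (2*N)*(4 + J) = 2*N*(4 + J))
-18*T(2, -5)*19 = -36*2*(4 - 5)*19 = -36*2*(-1)*19 = -18*(-4)*19 = 72*19 = 1368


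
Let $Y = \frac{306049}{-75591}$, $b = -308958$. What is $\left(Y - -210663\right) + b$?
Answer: $- \frac{7430523394}{75591} \approx -98299.0$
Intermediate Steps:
$Y = - \frac{306049}{75591}$ ($Y = 306049 \left(- \frac{1}{75591}\right) = - \frac{306049}{75591} \approx -4.0488$)
$\left(Y - -210663\right) + b = \left(- \frac{306049}{75591} - -210663\right) - 308958 = \left(- \frac{306049}{75591} + 210663\right) - 308958 = \frac{15923920784}{75591} - 308958 = - \frac{7430523394}{75591}$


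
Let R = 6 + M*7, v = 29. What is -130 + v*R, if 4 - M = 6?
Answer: -362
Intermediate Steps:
M = -2 (M = 4 - 1*6 = 4 - 6 = -2)
R = -8 (R = 6 - 2*7 = 6 - 14 = -8)
-130 + v*R = -130 + 29*(-8) = -130 - 232 = -362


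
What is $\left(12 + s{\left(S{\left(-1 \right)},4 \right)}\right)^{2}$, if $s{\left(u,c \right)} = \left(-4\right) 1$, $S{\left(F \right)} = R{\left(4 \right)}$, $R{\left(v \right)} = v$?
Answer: $64$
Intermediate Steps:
$S{\left(F \right)} = 4$
$s{\left(u,c \right)} = -4$
$\left(12 + s{\left(S{\left(-1 \right)},4 \right)}\right)^{2} = \left(12 - 4\right)^{2} = 8^{2} = 64$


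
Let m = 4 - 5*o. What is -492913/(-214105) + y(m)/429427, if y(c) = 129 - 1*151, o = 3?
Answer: 211665440541/91942467835 ≈ 2.3022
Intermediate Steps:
m = -11 (m = 4 - 5*3 = 4 - 15 = -11)
y(c) = -22 (y(c) = 129 - 151 = -22)
-492913/(-214105) + y(m)/429427 = -492913/(-214105) - 22/429427 = -492913*(-1/214105) - 22*1/429427 = 492913/214105 - 22/429427 = 211665440541/91942467835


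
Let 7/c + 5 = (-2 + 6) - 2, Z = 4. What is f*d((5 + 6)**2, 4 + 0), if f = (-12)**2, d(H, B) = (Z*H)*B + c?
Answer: 278448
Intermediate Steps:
c = -7/3 (c = 7/(-5 + ((-2 + 6) - 2)) = 7/(-5 + (4 - 2)) = 7/(-5 + 2) = 7/(-3) = 7*(-1/3) = -7/3 ≈ -2.3333)
d(H, B) = -7/3 + 4*B*H (d(H, B) = (4*H)*B - 7/3 = 4*B*H - 7/3 = -7/3 + 4*B*H)
f = 144
f*d((5 + 6)**2, 4 + 0) = 144*(-7/3 + 4*(4 + 0)*(5 + 6)**2) = 144*(-7/3 + 4*4*11**2) = 144*(-7/3 + 4*4*121) = 144*(-7/3 + 1936) = 144*(5801/3) = 278448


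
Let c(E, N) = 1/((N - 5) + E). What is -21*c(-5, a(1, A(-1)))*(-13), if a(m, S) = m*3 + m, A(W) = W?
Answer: -91/2 ≈ -45.500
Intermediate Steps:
a(m, S) = 4*m (a(m, S) = 3*m + m = 4*m)
c(E, N) = 1/(-5 + E + N) (c(E, N) = 1/((-5 + N) + E) = 1/(-5 + E + N))
-21*c(-5, a(1, A(-1)))*(-13) = -21/(-5 - 5 + 4*1)*(-13) = -21/(-5 - 5 + 4)*(-13) = -21/(-6)*(-13) = -21*(-1/6)*(-13) = (7/2)*(-13) = -91/2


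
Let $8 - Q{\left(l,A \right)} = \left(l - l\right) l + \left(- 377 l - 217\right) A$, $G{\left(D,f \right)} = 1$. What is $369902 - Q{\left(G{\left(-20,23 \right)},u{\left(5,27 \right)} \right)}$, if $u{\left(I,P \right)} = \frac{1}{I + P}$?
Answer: $\frac{5918007}{16} \approx 3.6988 \cdot 10^{5}$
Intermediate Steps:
$Q{\left(l,A \right)} = 8 - A \left(-217 - 377 l\right)$ ($Q{\left(l,A \right)} = 8 - \left(\left(l - l\right) l + \left(- 377 l - 217\right) A\right) = 8 - \left(0 l + \left(-217 - 377 l\right) A\right) = 8 - \left(0 + A \left(-217 - 377 l\right)\right) = 8 - A \left(-217 - 377 l\right)$)
$369902 - Q{\left(G{\left(-20,23 \right)},u{\left(5,27 \right)} \right)} = 369902 - \left(8 + \frac{217}{5 + 27} + 377 \frac{1}{5 + 27} \cdot 1\right) = 369902 - \left(8 + \frac{217}{32} + 377 \cdot \frac{1}{32} \cdot 1\right) = 369902 - \left(8 + 217 \cdot \frac{1}{32} + 377 \cdot \frac{1}{32} \cdot 1\right) = 369902 - \left(8 + \frac{217}{32} + \frac{377}{32}\right) = 369902 - \frac{425}{16} = \frac{5918007}{16}$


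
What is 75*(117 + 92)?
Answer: 15675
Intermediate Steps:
75*(117 + 92) = 75*209 = 15675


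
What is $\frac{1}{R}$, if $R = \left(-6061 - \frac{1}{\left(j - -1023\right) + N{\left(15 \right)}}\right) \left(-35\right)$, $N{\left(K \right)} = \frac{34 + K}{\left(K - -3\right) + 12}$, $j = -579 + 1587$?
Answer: $\frac{60979}{12935781215} \approx 4.714 \cdot 10^{-6}$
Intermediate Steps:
$j = 1008$
$N{\left(K \right)} = \frac{34 + K}{15 + K}$ ($N{\left(K \right)} = \frac{34 + K}{\left(K + 3\right) + 12} = \frac{34 + K}{\left(3 + K\right) + 12} = \frac{34 + K}{15 + K}$)
$R = \frac{12935781215}{60979}$ ($R = \left(-6061 - \frac{1}{\left(1008 - -1023\right) + \frac{34 + 15}{15 + 15}}\right) \left(-35\right) = \left(-6061 - \frac{1}{\left(1008 + 1023\right) + \frac{1}{30} \cdot 49}\right) \left(-35\right) = \left(-6061 - \frac{1}{2031 + \frac{1}{30} \cdot 49}\right) \left(-35\right) = \left(-6061 - \frac{1}{2031 + \frac{49}{30}}\right) \left(-35\right) = \left(-6061 - \frac{1}{\frac{60979}{30}}\right) \left(-35\right) = \left(-6061 - \frac{30}{60979}\right) \left(-35\right) = \left(- \frac{369593749}{60979}\right) \left(-35\right) = \frac{12935781215}{60979} \approx 2.1214 \cdot 10^{5}$)
$\frac{1}{R} = \frac{1}{\frac{12935781215}{60979}} = \frac{60979}{12935781215}$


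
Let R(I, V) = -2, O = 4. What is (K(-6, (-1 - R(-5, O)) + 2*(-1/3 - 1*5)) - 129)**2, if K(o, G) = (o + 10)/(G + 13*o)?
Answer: 1151855721/69169 ≈ 16653.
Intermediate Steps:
K(o, G) = (10 + o)/(G + 13*o)
(K(-6, (-1 - R(-5, O)) + 2*(-1/3 - 1*5)) - 129)**2 = ((10 - 6)/(((-1 - 1*(-2)) + 2*(-1/3 - 1*5)) + 13*(-6)) - 129)**2 = (4/(((-1 + 2) + 2*(-1*1/3 - 5)) - 78) - 129)**2 = (4/((1 + 2*(-1/3 - 5)) - 78) - 129)**2 = (4/((1 + 2*(-16/3)) - 78) - 129)**2 = (4/((1 - 32/3) - 78) - 129)**2 = (4/(-29/3 - 78) - 129)**2 = (4/(-263/3) - 129)**2 = (-3/263*4 - 129)**2 = (-12/263 - 129)**2 = (-33939/263)**2 = 1151855721/69169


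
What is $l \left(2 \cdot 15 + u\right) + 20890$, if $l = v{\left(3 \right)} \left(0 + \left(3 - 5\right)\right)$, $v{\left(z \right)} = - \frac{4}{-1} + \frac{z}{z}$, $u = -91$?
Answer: $21500$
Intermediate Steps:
$v{\left(z \right)} = 5$ ($v{\left(z \right)} = \left(-4\right) \left(-1\right) + 1 = 4 + 1 = 5$)
$l = -10$ ($l = 5 \left(0 + \left(3 - 5\right)\right) = 5 \left(0 - 2\right) = 5 \left(-2\right) = -10$)
$l \left(2 \cdot 15 + u\right) + 20890 = - 10 \left(2 \cdot 15 - 91\right) + 20890 = - 10 \left(30 - 91\right) + 20890 = \left(-10\right) \left(-61\right) + 20890 = 610 + 20890 = 21500$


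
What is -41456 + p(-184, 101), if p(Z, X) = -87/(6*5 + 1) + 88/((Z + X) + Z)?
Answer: -343157269/8277 ≈ -41459.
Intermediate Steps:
p(Z, X) = -87/31 + 88/(X + 2*Z) (p(Z, X) = -87/(30 + 1) + 88/((X + Z) + Z) = -87/31 + 88/(X + 2*Z))
-41456 + p(-184, 101) = -41456 + (2728 - 174*(-184) - 87*101)/(31*(101 + 2*(-184))) = -41456 + (2728 + 32016 - 8787)/(31*(101 - 368)) = -41456 + (1/31)*25957/(-267) = -41456 + (1/31)*(-1/267)*25957 = -41456 - 25957/8277 = -343157269/8277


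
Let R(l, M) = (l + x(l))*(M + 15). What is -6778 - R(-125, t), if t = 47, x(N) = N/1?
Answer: 8722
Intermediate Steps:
x(N) = N (x(N) = N*1 = N)
R(l, M) = 2*l*(15 + M) (R(l, M) = (l + l)*(M + 15) = (2*l)*(15 + M) = 2*l*(15 + M))
-6778 - R(-125, t) = -6778 - 2*(-125)*(15 + 47) = -6778 - 2*(-125)*62 = -6778 - 1*(-15500) = -6778 + 15500 = 8722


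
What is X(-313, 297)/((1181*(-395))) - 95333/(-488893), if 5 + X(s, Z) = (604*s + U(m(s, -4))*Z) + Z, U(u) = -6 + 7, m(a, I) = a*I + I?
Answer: 136610609294/228066140035 ≈ 0.59900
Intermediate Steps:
m(a, I) = I + I*a (m(a, I) = I*a + I = I + I*a)
U(u) = 1
X(s, Z) = -5 + 2*Z + 604*s (X(s, Z) = -5 + ((604*s + 1*Z) + Z) = -5 + ((604*s + Z) + Z) = -5 + ((Z + 604*s) + Z) = -5 + (2*Z + 604*s) = -5 + 2*Z + 604*s)
X(-313, 297)/((1181*(-395))) - 95333/(-488893) = (-5 + 2*297 + 604*(-313))/((1181*(-395))) - 95333/(-488893) = (-5 + 594 - 189052)/(-466495) - 95333*(-1/488893) = -188463*(-1/466495) + 95333/488893 = 188463/466495 + 95333/488893 = 136610609294/228066140035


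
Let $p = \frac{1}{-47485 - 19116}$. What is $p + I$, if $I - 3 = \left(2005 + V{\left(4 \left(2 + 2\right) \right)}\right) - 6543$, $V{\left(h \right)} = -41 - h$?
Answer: $- \frac{305831793}{66601} \approx -4592.0$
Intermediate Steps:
$p = - \frac{1}{66601}$ ($p = \frac{1}{-66601} = - \frac{1}{66601} \approx -1.5015 \cdot 10^{-5}$)
$I = -4592$ ($I = 3 - \left(4579 + 4 \left(2 + 2\right)\right) = 3 + \left(\left(2005 - \left(41 + 4 \cdot 4\right)\right) - 6543\right) = 3 + \left(\left(2005 - 57\right) - 6543\right) = 3 + \left(1948 - 6543\right) = 3 - 4595 = -4592$)
$p + I = - \frac{1}{66601} - 4592 = - \frac{305831793}{66601}$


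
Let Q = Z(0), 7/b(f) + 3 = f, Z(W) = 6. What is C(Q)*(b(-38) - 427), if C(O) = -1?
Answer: 17514/41 ≈ 427.17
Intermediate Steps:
b(f) = 7/(-3 + f)
Q = 6
C(Q)*(b(-38) - 427) = -(7/(-3 - 38) - 427) = -(7/(-41) - 427) = -(7*(-1/41) - 427) = -(-7/41 - 427) = -1*(-17514/41) = 17514/41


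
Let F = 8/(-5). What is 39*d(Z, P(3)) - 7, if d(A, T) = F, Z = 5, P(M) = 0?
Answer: -347/5 ≈ -69.400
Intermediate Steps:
F = -8/5 (F = 8*(-⅕) = -8/5 ≈ -1.6000)
d(A, T) = -8/5
39*d(Z, P(3)) - 7 = 39*(-8/5) - 7 = -312/5 - 7 = -347/5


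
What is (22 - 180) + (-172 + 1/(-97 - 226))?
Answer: -106591/323 ≈ -330.00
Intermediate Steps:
(22 - 180) + (-172 + 1/(-97 - 226)) = -158 + (-172 + 1/(-323)) = -158 + (-172 - 1/323) = -158 - 55557/323 = -106591/323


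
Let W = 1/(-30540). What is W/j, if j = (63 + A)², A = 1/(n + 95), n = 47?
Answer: -5041/611172656715 ≈ -8.2481e-9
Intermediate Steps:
A = 1/142 (A = 1/(47 + 95) = 1/142 ≈ 0.0070423)
W = -1/30540 ≈ -3.2744e-5
j = 80048809/20164 (j = (63 + 1/142)² = (8947/142)² = 80048809/20164 ≈ 3969.9)
W/j = -1/(30540*80048809/20164) = -1/30540*20164/80048809 = -5041/611172656715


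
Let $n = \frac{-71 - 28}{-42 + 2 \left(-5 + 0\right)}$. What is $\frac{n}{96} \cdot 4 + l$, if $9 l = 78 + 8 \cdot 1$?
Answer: $\frac{36073}{3744} \approx 9.6349$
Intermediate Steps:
$l = \frac{86}{9}$ ($l = \frac{78 + 8 \cdot 1}{9} = \frac{78 + 8}{9} = \frac{1}{9} \cdot 86 = \frac{86}{9} \approx 9.5556$)
$n = \frac{99}{52}$ ($n = - \frac{99}{-42 + 2 \left(-5\right)} = - \frac{99}{-42 - 10} = - \frac{99}{-52} = \left(-99\right) \left(- \frac{1}{52}\right) = \frac{99}{52} \approx 1.9038$)
$\frac{n}{96} \cdot 4 + l = \frac{99}{52 \cdot 96} \cdot 4 + \frac{86}{9} = \frac{99}{52} \cdot \frac{1}{96} \cdot 4 + \frac{86}{9} = \frac{33}{1664} \cdot 4 + \frac{86}{9} = \frac{33}{416} + \frac{86}{9} = \frac{36073}{3744}$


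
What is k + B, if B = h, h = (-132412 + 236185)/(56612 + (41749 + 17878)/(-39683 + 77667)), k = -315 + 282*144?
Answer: 86650405195287/2150409835 ≈ 40295.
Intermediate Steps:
k = 40293 (k = -315 + 40608 = 40293)
h = 3941713632/2150409835 (h = 103773/(56612 + 59627/37984) = 103773/(2150409835/37984) = 103773*(37984/2150409835) = 3941713632/2150409835 ≈ 1.8330)
B = 3941713632/2150409835 ≈ 1.8330
k + B = 40293 + 3941713632/2150409835 = 86650405195287/2150409835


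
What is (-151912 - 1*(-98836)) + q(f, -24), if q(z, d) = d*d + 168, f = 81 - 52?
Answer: -52332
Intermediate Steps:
f = 29
q(z, d) = 168 + d**2 (q(z, d) = d**2 + 168 = 168 + d**2)
(-151912 - 1*(-98836)) + q(f, -24) = (-151912 - 1*(-98836)) + (168 + (-24)**2) = (-151912 + 98836) + (168 + 576) = -53076 + 744 = -52332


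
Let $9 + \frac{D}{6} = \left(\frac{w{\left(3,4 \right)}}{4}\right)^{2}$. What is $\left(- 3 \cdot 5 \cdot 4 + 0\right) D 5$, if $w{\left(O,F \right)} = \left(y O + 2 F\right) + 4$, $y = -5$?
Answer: $\frac{30375}{2} \approx 15188.0$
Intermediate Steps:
$w{\left(O,F \right)} = 4 - 5 O + 2 F$ ($w{\left(O,F \right)} = \left(- 5 O + 2 F\right) + 4 = 4 - 5 O + 2 F$)
$D = - \frac{405}{8}$ ($D = -54 + 6 \left(\frac{4 - 15 + 2 \cdot 4}{4}\right)^{2} = -54 + 6 \left(\left(4 - 15 + 8\right) \frac{1}{4}\right)^{2} = -54 + 6 \left(\left(-3\right) \frac{1}{4}\right)^{2} = -54 + 6 \left(- \frac{3}{4}\right)^{2} = -54 + 6 \cdot \frac{9}{16} = -54 + \frac{27}{8} = - \frac{405}{8} \approx -50.625$)
$\left(- 3 \cdot 5 \cdot 4 + 0\right) D 5 = \left(- 3 \cdot 5 \cdot 4 + 0\right) \left(- \frac{405}{8}\right) 5 = \left(\left(-3\right) 20 + 0\right) \left(- \frac{405}{8}\right) 5 = \left(-60 + 0\right) \left(- \frac{405}{8}\right) 5 = \left(-60\right) \left(- \frac{405}{8}\right) 5 = \frac{6075}{2} \cdot 5 = \frac{30375}{2}$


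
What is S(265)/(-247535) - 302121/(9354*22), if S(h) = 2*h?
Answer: -4992972625/3395982172 ≈ -1.4703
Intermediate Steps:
S(265)/(-247535) - 302121/(9354*22) = (2*265)/(-247535) - 302121/(9354*22) = 530*(-1/247535) - 302121/205788 = -106/49507 - 302121*1/205788 = -106/49507 - 100707/68596 = -4992972625/3395982172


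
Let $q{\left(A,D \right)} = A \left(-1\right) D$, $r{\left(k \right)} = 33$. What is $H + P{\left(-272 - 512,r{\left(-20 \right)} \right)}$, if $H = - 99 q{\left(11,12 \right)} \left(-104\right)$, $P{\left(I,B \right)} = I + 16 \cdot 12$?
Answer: $-1359664$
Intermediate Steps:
$q{\left(A,D \right)} = - A D$
$P{\left(I,B \right)} = 192 + I$ ($P{\left(I,B \right)} = I + 192 = 192 + I$)
$H = -1359072$ ($H = - 99 \left(\left(-1\right) 11 \cdot 12\right) \left(-104\right) = \left(-99\right) \left(-132\right) \left(-104\right) = 13068 \left(-104\right) = -1359072$)
$H + P{\left(-272 - 512,r{\left(-20 \right)} \right)} = -1359072 + \left(192 - 784\right) = -1359072 - 592 = -1359664$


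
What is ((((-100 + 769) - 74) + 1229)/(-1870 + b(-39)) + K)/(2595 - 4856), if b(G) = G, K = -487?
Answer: 931507/4316249 ≈ 0.21581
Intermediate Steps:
((((-100 + 769) - 74) + 1229)/(-1870 + b(-39)) + K)/(2595 - 4856) = ((((-100 + 769) - 74) + 1229)/(-1870 - 39) - 487)/(2595 - 4856) = (((669 - 74) + 1229)/(-1909) - 487)/(-2261) = ((595 + 1229)*(-1/1909) - 487)*(-1/2261) = (1824*(-1/1909) - 487)*(-1/2261) = (-1824/1909 - 487)*(-1/2261) = -931507/1909*(-1/2261) = 931507/4316249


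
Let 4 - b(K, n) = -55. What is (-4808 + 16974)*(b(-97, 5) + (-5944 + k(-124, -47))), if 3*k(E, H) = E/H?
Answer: -10093655726/141 ≈ -7.1586e+7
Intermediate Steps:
k(E, H) = E/(3*H) (k(E, H) = (E/H)/3 = E/(3*H))
b(K, n) = 59 (b(K, n) = 4 - 1*(-55) = 4 + 55 = 59)
(-4808 + 16974)*(b(-97, 5) + (-5944 + k(-124, -47))) = (-4808 + 16974)*(59 + (-5944 + (⅓)*(-124)/(-47))) = 12166*(59 + (-5944 + (⅓)*(-124)*(-1/47))) = 12166*(59 + (-5944 + 124/141)) = 12166*(59 - 837980/141) = 12166*(-829661/141) = -10093655726/141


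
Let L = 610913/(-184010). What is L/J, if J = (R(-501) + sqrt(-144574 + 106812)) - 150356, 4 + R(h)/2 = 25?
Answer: 45914388341/2078791916617790 + 610913*I*sqrt(37762)/4157583833235580 ≈ 2.2087e-5 + 2.8554e-8*I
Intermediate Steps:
R(h) = 42 (R(h) = -8 + 2*25 = -8 + 50 = 42)
L = -610913/184010 (L = 610913*(-1/184010) = -610913/184010 ≈ -3.3200)
J = -150314 + I*sqrt(37762) (J = (42 + sqrt(-144574 + 106812)) - 150356 = (42 + sqrt(-37762)) - 150356 = (42 + I*sqrt(37762)) - 150356 = -150314 + I*sqrt(37762) ≈ -1.5031e+5 + 194.32*I)
L/J = -610913/(184010*(-150314 + I*sqrt(37762)))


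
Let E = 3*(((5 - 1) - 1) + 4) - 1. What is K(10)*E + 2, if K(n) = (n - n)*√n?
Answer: 2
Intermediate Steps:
K(n) = 0 (K(n) = 0*√n = 0)
E = 20 (E = 3*((4 - 1) + 4) - 1 = 3*(3 + 4) - 1 = 3*7 - 1 = 21 - 1 = 20)
K(10)*E + 2 = 0*20 + 2 = 0 + 2 = 2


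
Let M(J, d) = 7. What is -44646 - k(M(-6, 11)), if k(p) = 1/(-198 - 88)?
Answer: -12768755/286 ≈ -44646.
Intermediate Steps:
k(p) = -1/286 (k(p) = 1/(-286) = -1/286)
-44646 - k(M(-6, 11)) = -44646 - 1*(-1/286) = -44646 + 1/286 = -12768755/286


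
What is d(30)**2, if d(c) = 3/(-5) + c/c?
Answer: 4/25 ≈ 0.16000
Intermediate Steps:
d(c) = 2/5 (d(c) = 3*(-1/5) + 1 = -3/5 + 1 = 2/5)
d(30)**2 = (2/5)**2 = 4/25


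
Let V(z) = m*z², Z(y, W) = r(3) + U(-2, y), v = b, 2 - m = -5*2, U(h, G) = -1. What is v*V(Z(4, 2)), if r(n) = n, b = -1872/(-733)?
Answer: 89856/733 ≈ 122.59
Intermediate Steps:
m = 12 (m = 2 - (-5)*2 = 2 - 1*(-10) = 2 + 10 = 12)
b = 1872/733 (b = -1872*(-1/733) = 1872/733 ≈ 2.5539)
v = 1872/733 ≈ 2.5539
Z(y, W) = 2 (Z(y, W) = 3 - 1 = 2)
V(z) = 12*z²
v*V(Z(4, 2)) = 1872*(12*2²)/733 = 1872*(12*4)/733 = (1872/733)*48 = 89856/733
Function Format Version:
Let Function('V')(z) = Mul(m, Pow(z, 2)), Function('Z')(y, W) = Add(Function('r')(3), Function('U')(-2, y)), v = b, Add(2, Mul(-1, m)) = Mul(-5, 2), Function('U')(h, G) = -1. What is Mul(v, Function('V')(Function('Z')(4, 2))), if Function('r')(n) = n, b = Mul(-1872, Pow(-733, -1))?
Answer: Rational(89856, 733) ≈ 122.59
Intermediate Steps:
m = 12 (m = Add(2, Mul(-1, Mul(-5, 2))) = Add(2, Mul(-1, -10)) = Add(2, 10) = 12)
b = Rational(1872, 733) (b = Mul(-1872, Rational(-1, 733)) = Rational(1872, 733) ≈ 2.5539)
v = Rational(1872, 733) ≈ 2.5539
Function('Z')(y, W) = 2 (Function('Z')(y, W) = Add(3, -1) = 2)
Function('V')(z) = Mul(12, Pow(z, 2))
Mul(v, Function('V')(Function('Z')(4, 2))) = Mul(Rational(1872, 733), Mul(12, Pow(2, 2))) = Mul(Rational(1872, 733), Mul(12, 4)) = Mul(Rational(1872, 733), 48) = Rational(89856, 733)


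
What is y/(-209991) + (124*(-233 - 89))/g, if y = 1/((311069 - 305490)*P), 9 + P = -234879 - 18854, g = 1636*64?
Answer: -741834413029956485/1945327348775026272 ≈ -0.38134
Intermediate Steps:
g = 104704
P = -253742 (P = -9 + (-234879 - 18854) = -9 - 253733 = -253742)
y = -1/1415626618 (y = 1/((311069 - 305490)*(-253742)) = -1/253742/5579 = (1/5579)*(-1/253742) = -1/1415626618 ≈ -7.0640e-10)
y/(-209991) + (124*(-233 - 89))/g = -1/1415626618/(-209991) + (124*(-233 - 89))/104704 = -1/1415626618*(-1/209991) + (124*(-322))*(1/104704) = 1/297268849140438 - 39928*1/104704 = 1/297268849140438 - 4991/13088 = -741834413029956485/1945327348775026272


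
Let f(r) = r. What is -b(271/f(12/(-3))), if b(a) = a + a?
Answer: 271/2 ≈ 135.50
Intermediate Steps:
b(a) = 2*a
-b(271/f(12/(-3))) = -2*271/((12/(-3))) = -2*271/((12*(-1/3))) = -2*271/(-4) = -2*271*(-1/4) = -2*(-271)/4 = -1*(-271/2) = 271/2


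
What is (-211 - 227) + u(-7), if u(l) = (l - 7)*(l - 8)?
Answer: -228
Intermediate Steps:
u(l) = (-8 + l)*(-7 + l) (u(l) = (-7 + l)*(-8 + l) = (-8 + l)*(-7 + l))
(-211 - 227) + u(-7) = (-211 - 227) + (56 + (-7)² - 15*(-7)) = -438 + (56 + 49 + 105) = -438 + 210 = -228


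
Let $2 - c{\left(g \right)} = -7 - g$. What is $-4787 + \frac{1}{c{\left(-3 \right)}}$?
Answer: $- \frac{28721}{6} \approx -4786.8$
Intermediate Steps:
$c{\left(g \right)} = 9 + g$ ($c{\left(g \right)} = 2 - \left(-7 - g\right) = 2 + \left(7 + g\right) = 9 + g$)
$-4787 + \frac{1}{c{\left(-3 \right)}} = -4787 + \frac{1}{9 - 3} = -4787 + \frac{1}{6} = - \frac{28721}{6}$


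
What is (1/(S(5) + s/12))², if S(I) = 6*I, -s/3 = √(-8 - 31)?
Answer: 16/(120 - I*√39)² ≈ 0.0011021 + 0.00011502*I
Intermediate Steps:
s = -3*I*√39 (s = -3*√(-8 - 31) = -3*I*√39 ≈ -18.735*I)
(1/(S(5) + s/12))² = (1/(6*5 - 3*I*√39/12))² = (1/(30 - 3*I*√39*(1/12)))² = (1/(30 - I*√39/4))² = (30 - I*√39/4)⁻²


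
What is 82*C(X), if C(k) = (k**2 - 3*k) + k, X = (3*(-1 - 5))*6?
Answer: 974160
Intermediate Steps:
X = -108 (X = (3*(-6))*6 = -18*6 = -108)
C(k) = k**2 - 2*k
82*C(X) = 82*(-108*(-2 - 108)) = 82*(-108*(-110)) = 82*11880 = 974160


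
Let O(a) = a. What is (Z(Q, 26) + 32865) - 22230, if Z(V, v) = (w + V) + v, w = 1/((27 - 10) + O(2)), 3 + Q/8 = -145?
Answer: 180064/19 ≈ 9477.0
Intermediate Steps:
Q = -1184 (Q = -24 + 8*(-145) = -24 - 1160 = -1184)
w = 1/19 (w = 1/((27 - 10) + 2) = 1/(17 + 2) = 1/19 ≈ 0.052632)
Z(V, v) = 1/19 + V + v (Z(V, v) = (1/19 + V) + v = 1/19 + V + v)
(Z(Q, 26) + 32865) - 22230 = ((1/19 - 1184 + 26) + 32865) - 22230 = (-22001/19 + 32865) - 22230 = 602434/19 - 22230 = 180064/19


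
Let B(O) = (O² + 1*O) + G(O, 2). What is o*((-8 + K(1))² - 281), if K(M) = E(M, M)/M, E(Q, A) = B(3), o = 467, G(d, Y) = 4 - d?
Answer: -119552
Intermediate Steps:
B(O) = 4 + O² (B(O) = (O² + 1*O) + (4 - O) = (O² + O) + (4 - O) = (O + O²) + (4 - O) = 4 + O²)
E(Q, A) = 13 (E(Q, A) = 4 + 3² = 4 + 9 = 13)
K(M) = 13/M
o*((-8 + K(1))² - 281) = 467*((-8 + 13/1)² - 281) = 467*((-8 + 13*1)² - 281) = 467*((-8 + 13)² - 281) = 467*(5² - 281) = 467*(25 - 281) = 467*(-256) = -119552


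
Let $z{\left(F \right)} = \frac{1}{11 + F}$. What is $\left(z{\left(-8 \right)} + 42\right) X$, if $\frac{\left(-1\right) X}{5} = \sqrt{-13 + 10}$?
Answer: $- \frac{635 i \sqrt{3}}{3} \approx - 366.62 i$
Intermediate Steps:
$X = - 5 i \sqrt{3}$ ($X = - 5 \sqrt{-13 + 10} = - 5 \sqrt{-3} = - 5 i \sqrt{3} \approx - 8.6602 i$)
$\left(z{\left(-8 \right)} + 42\right) X = \left(\frac{1}{11 - 8} + 42\right) \left(- 5 i \sqrt{3}\right) = \left(\frac{1}{3} + 42\right) \left(- 5 i \sqrt{3}\right) = \frac{127 \left(- 5 i \sqrt{3}\right)}{3} = - \frac{635 i \sqrt{3}}{3}$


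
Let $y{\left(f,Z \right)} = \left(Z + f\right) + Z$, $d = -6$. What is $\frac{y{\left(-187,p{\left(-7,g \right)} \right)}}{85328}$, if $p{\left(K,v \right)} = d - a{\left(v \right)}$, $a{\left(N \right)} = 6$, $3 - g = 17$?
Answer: $- \frac{211}{85328} \approx -0.0024728$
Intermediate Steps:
$g = -14$ ($g = 3 - 17 = -14$)
$p{\left(K,v \right)} = -12$ ($p{\left(K,v \right)} = -6 - 6 = -12$)
$y{\left(f,Z \right)} = f + 2 Z$
$\frac{y{\left(-187,p{\left(-7,g \right)} \right)}}{85328} = \frac{-187 + 2 \left(-12\right)}{85328} = \left(-187 - 24\right) \frac{1}{85328} = \left(-211\right) \frac{1}{85328} = - \frac{211}{85328}$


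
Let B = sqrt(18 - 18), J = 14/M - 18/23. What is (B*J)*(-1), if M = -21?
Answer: 0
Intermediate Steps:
J = -100/69 (J = 14/(-21) - 18/23 = 14*(-1/21) - 18*1/23 = -2/3 - 18/23 = -100/69 ≈ -1.4493)
B = 0 (B = sqrt(0) = 0)
(B*J)*(-1) = (0*(-100/69))*(-1) = 0*(-1) = 0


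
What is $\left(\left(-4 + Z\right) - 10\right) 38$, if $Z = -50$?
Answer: $-2432$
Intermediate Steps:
$\left(\left(-4 + Z\right) - 10\right) 38 = \left(\left(-4 - 50\right) - 10\right) 38 = \left(-54 - 10\right) 38 = \left(-64\right) 38 = -2432$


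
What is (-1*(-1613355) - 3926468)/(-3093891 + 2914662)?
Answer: 2313113/179229 ≈ 12.906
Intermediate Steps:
(-1*(-1613355) - 3926468)/(-3093891 + 2914662) = (1613355 - 3926468)/(-179229) = -2313113*(-1/179229) = 2313113/179229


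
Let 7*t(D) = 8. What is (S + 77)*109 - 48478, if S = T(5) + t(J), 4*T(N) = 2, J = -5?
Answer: -558683/14 ≈ -39906.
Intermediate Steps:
T(N) = ½ (T(N) = (¼)*2 = ½)
t(D) = 8/7 (t(D) = (⅐)*8 = 8/7)
S = 23/14 (S = ½ + 8/7 = 23/14 ≈ 1.6429)
(S + 77)*109 - 48478 = (23/14 + 77)*109 - 48478 = (1101/14)*109 - 48478 = 120009/14 - 48478 = -558683/14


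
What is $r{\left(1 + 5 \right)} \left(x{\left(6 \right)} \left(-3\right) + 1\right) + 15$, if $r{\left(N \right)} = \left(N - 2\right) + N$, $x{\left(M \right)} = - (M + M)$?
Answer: $385$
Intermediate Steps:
$x{\left(M \right)} = - 2 M$
$r{\left(N \right)} = -2 + 2 N$ ($r{\left(N \right)} = \left(-2 + N\right) + N = -2 + 2 N$)
$r{\left(1 + 5 \right)} \left(x{\left(6 \right)} \left(-3\right) + 1\right) + 15 = \left(-2 + 2 \left(1 + 5\right)\right) \left(\left(-2\right) 6 \left(-3\right) + 1\right) + 15 = \left(-2 + 2 \cdot 6\right) \left(\left(-12\right) \left(-3\right) + 1\right) + 15 = \left(-2 + 12\right) \left(36 + 1\right) + 15 = 10 \cdot 37 + 15 = 370 + 15 = 385$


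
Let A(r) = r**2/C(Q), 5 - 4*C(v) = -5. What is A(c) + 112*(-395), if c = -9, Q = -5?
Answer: -221038/5 ≈ -44208.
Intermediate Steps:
C(v) = 5/2 (C(v) = 5/4 - 1/4*(-5) = 5/4 + 5/4 = 5/2)
A(r) = 2*r**2/5 (A(r) = r**2/(5/2) = r**2*(2/5) = 2*r**2/5)
A(c) + 112*(-395) = (2/5)*(-9)**2 + 112*(-395) = (2/5)*81 - 44240 = 162/5 - 44240 = -221038/5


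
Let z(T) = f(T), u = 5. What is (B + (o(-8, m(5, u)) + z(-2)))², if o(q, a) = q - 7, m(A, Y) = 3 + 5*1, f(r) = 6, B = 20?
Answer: 121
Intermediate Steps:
m(A, Y) = 8 (m(A, Y) = 3 + 5 = 8)
z(T) = 6
o(q, a) = -7 + q
(B + (o(-8, m(5, u)) + z(-2)))² = (20 + ((-7 - 8) + 6))² = (20 + (-15 + 6))² = (20 - 9)² = 11² = 121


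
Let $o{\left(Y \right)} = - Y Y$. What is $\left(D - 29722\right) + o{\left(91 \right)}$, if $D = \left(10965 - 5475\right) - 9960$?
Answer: $-42473$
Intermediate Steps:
$o{\left(Y \right)} = - Y^{2}$
$D = -4470$ ($D = 5490 - 9960 = -4470$)
$\left(D - 29722\right) + o{\left(91 \right)} = \left(-4470 - 29722\right) - 91^{2} = -34192 - 8281 = -42473$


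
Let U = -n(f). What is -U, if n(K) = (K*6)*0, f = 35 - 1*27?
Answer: 0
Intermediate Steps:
f = 8 (f = 35 - 27 = 8)
n(K) = 0 (n(K) = (6*K)*0 = 0)
U = 0 (U = -1*0 = 0)
-U = -1*0 = 0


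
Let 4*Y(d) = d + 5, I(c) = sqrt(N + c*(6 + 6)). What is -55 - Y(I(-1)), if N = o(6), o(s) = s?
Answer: -225/4 - I*sqrt(6)/4 ≈ -56.25 - 0.61237*I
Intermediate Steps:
N = 6
I(c) = sqrt(6 + 12*c) (I(c) = sqrt(6 + c*(6 + 6)) = sqrt(6 + c*12) = sqrt(6 + 12*c))
Y(d) = 5/4 + d/4 (Y(d) = (d + 5)/4 = (5 + d)/4 = 5/4 + d/4)
-55 - Y(I(-1)) = -55 - (5/4 + sqrt(6 + 12*(-1))/4) = -55 - (5/4 + sqrt(6 - 12)/4) = -55 - (5/4 + sqrt(-6)/4) = -55 - (5/4 + (I*sqrt(6))/4) = -55 - (5/4 + I*sqrt(6)/4) = -55 + (-5/4 - I*sqrt(6)/4) = -225/4 - I*sqrt(6)/4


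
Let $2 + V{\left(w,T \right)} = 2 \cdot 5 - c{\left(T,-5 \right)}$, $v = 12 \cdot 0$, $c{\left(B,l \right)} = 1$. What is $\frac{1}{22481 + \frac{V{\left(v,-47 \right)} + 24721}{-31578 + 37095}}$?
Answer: $\frac{5517}{124052405} \approx 4.4473 \cdot 10^{-5}$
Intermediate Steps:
$v = 0$
$V{\left(w,T \right)} = 7$ ($V{\left(w,T \right)} = -2 + \left(2 \cdot 5 - 1\right) = -2 + \left(10 - 1\right) = -2 + 9 = 7$)
$\frac{1}{22481 + \frac{V{\left(v,-47 \right)} + 24721}{-31578 + 37095}} = \frac{1}{22481 + \frac{7 + 24721}{-31578 + 37095}} = \frac{1}{22481 + \frac{24728}{5517}} = \frac{1}{\frac{124052405}{5517}} = \frac{5517}{124052405}$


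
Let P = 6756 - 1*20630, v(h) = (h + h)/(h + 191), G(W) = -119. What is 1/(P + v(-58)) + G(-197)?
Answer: -219597735/1845358 ≈ -119.00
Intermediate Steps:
v(h) = 2*h/(191 + h) (v(h) = (2*h)/(191 + h) = 2*h/(191 + h))
P = -13874 (P = 6756 - 20630 = -13874)
1/(P + v(-58)) + G(-197) = 1/(-13874 + 2*(-58)/(191 - 58)) - 119 = 1/(-13874 + 2*(-58)/133) - 119 = 1/(-13874 + 2*(-58)*(1/133)) - 119 = 1/(-13874 - 116/133) - 119 = 1/(-1845358/133) - 119 = -133/1845358 - 119 = -219597735/1845358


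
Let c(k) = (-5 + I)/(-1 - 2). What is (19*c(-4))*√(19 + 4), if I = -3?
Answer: 152*√23/3 ≈ 242.99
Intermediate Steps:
c(k) = 8/3 (c(k) = (-5 - 3)/(-1 - 2) = -8/(-3) = -8*(-⅓) = 8/3)
(19*c(-4))*√(19 + 4) = (19*(8/3))*√(19 + 4) = 152*√23/3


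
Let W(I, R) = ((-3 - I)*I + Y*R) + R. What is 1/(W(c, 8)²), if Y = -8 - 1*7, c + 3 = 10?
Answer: 1/33124 ≈ 3.0190e-5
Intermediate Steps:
c = 7 (c = -3 + 10 = 7)
Y = -15 (Y = -8 - 7 = -15)
W(I, R) = -14*R + I*(-3 - I) (W(I, R) = ((-3 - I)*I - 15*R) + R = (I*(-3 - I) - 15*R) + R = (-15*R + I*(-3 - I)) + R = -14*R + I*(-3 - I))
1/(W(c, 8)²) = 1/((-1*7² - 14*8 - 3*7)²) = 1/((-1*49 - 112 - 21)²) = 1/((-49 - 112 - 21)²) = 1/((-182)²) = 1/33124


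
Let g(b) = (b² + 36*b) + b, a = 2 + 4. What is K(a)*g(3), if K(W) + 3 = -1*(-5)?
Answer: 240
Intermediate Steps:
a = 6
K(W) = 2 (K(W) = -3 - 1*(-5) = -3 + 5 = 2)
g(b) = b² + 37*b
K(a)*g(3) = 2*(3*(37 + 3)) = 2*(3*40) = 2*120 = 240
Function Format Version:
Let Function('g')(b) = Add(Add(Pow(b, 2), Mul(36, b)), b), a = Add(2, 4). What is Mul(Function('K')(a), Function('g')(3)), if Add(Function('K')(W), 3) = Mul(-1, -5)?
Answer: 240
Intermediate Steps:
a = 6
Function('K')(W) = 2 (Function('K')(W) = Add(-3, Mul(-1, -5)) = Add(-3, 5) = 2)
Function('g')(b) = Add(Pow(b, 2), Mul(37, b))
Mul(Function('K')(a), Function('g')(3)) = Mul(2, Mul(3, Add(37, 3))) = Mul(2, Mul(3, 40)) = Mul(2, 120) = 240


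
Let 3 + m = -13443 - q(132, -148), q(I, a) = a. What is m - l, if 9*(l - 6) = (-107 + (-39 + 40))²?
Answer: -130972/9 ≈ -14552.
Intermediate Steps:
l = 11290/9 (l = 6 + (-107 + (-39 + 40))²/9 = 6 + (-107 + 1)²/9 = 6 + (⅑)*(-106)² = 6 + (⅑)*11236 = 6 + 11236/9 = 11290/9 ≈ 1254.4)
m = -13298 (m = -3 + (-13443 - 1*(-148)) = -3 + (-13443 + 148) = -3 - 13295 = -13298)
m - l = -13298 - 1*11290/9 = -13298 - 11290/9 = -130972/9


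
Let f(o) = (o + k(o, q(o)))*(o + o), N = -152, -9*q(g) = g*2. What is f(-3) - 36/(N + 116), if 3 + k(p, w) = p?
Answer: 55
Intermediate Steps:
q(g) = -2*g/9 (q(g) = -g*2/9 = -2*g/9)
k(p, w) = -3 + p
f(o) = 2*o*(-3 + 2*o) (f(o) = (o + (-3 + o))*(o + o) = (-3 + 2*o)*(2*o) = 2*o*(-3 + 2*o))
f(-3) - 36/(N + 116) = 2*(-3)*(-3 + 2*(-3)) - 36/(-152 + 116) = 2*(-3)*(-3 - 6) - 36/(-36) = 2*(-3)*(-9) - 1/36*(-36) = 54 + 1 = 55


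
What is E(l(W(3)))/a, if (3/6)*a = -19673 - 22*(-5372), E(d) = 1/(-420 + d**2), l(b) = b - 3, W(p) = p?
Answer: -1/82749240 ≈ -1.2085e-8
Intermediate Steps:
l(b) = -3 + b
a = 197022 (a = 2*(-19673 - 22*(-5372)) = 2*(-19673 + 118184) = 2*98511 = 197022)
E(l(W(3)))/a = 1/(-420 + (-3 + 3)**2*197022) = (1/197022)/(-420 + 0**2) = (1/197022)/(-420 + 0) = (1/197022)/(-420) = -1/420*1/197022 = -1/82749240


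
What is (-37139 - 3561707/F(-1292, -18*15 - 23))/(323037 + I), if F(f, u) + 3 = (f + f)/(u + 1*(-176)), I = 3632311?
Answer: -857076593/2327722298 ≈ -0.36820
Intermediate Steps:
F(f, u) = -3 + 2*f/(-176 + u) (F(f, u) = -3 + (f + f)/(u + 1*(-176)) = -3 + (2*f)/(u - 176) = -3 + (2*f)/(-176 + u) = -3 + 2*f/(-176 + u))
(-37139 - 3561707/F(-1292, -18*15 - 23))/(323037 + I) = (-37139 - 3561707*(-176 + (-18*15 - 23))/(528 - 3*(-18*15 - 23) + 2*(-1292)))/(323037 + 3632311) = (-37139 - 3561707*(-176 + (-270 - 23))/(528 - 3*(-270 - 23) - 2584))/3955348 = (-37139 - 3561707*(-176 - 293)/(528 - 3*(-293) - 2584))*(1/3955348) = (-37139 - 3561707*(-469/(528 + 879 - 2584)))*(1/3955348) = (-37139 - 3561707/((-1/469*(-1177))))*(1/3955348) = (-37139 - 3561707/1177/469)*(1/3955348) = (-37139 - 3561707*469/1177)*(1/3955348) = (-37139 - 1670440583/1177)*(1/3955348) = -1714153186/1177*1/3955348 = -857076593/2327722298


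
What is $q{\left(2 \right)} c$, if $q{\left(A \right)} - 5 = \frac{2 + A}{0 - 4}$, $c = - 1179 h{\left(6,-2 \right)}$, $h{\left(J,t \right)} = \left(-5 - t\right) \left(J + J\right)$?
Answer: $169776$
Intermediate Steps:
$h{\left(J,t \right)} = 2 J \left(-5 - t\right)$ ($h{\left(J,t \right)} = \left(-5 - t\right) 2 J = 2 J \left(-5 - t\right)$)
$c = 42444$ ($c = - 1179 \left(\left(-2\right) 6 \left(5 - 2\right)\right) = - 1179 \left(\left(-2\right) 6 \cdot 3\right) = \left(-1179\right) \left(-36\right) = 42444$)
$q{\left(A \right)} = \frac{9}{2} - \frac{A}{4}$ ($q{\left(A \right)} = 5 + \frac{2 + A}{0 - 4} = 5 + \frac{2 + A}{-4} = 5 + \left(2 + A\right) \left(- \frac{1}{4}\right) = 5 - \left(\frac{1}{2} + \frac{A}{4}\right) = \frac{9}{2} - \frac{A}{4}$)
$q{\left(2 \right)} c = \left(\frac{9}{2} - \frac{1}{2}\right) 42444 = 4 \cdot 42444 = 169776$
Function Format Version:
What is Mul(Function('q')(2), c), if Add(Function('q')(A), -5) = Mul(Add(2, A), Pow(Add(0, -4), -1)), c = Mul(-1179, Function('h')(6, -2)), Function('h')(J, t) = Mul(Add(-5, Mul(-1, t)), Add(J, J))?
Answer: 169776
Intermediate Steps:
Function('h')(J, t) = Mul(2, J, Add(-5, Mul(-1, t))) (Function('h')(J, t) = Mul(Add(-5, Mul(-1, t)), Mul(2, J)) = Mul(2, J, Add(-5, Mul(-1, t))))
c = 42444 (c = Mul(-1179, Mul(-2, 6, Add(5, -2))) = Mul(-1179, Mul(-2, 6, 3)) = Mul(-1179, -36) = 42444)
Function('q')(A) = Add(Rational(9, 2), Mul(Rational(-1, 4), A)) (Function('q')(A) = Add(5, Mul(Add(2, A), Pow(Add(0, -4), -1))) = Add(5, Mul(Add(2, A), Pow(-4, -1))) = Add(5, Mul(Add(2, A), Rational(-1, 4))) = Add(5, Add(Rational(-1, 2), Mul(Rational(-1, 4), A))) = Add(Rational(9, 2), Mul(Rational(-1, 4), A)))
Mul(Function('q')(2), c) = Mul(Add(Rational(9, 2), Mul(Rational(-1, 4), 2)), 42444) = Mul(Add(Rational(9, 2), Rational(-1, 2)), 42444) = Mul(4, 42444) = 169776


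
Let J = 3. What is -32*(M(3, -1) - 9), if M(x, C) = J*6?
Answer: -288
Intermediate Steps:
M(x, C) = 18 (M(x, C) = 3*6 = 18)
-32*(M(3, -1) - 9) = -32*(18 - 9) = -32*9 = -288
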